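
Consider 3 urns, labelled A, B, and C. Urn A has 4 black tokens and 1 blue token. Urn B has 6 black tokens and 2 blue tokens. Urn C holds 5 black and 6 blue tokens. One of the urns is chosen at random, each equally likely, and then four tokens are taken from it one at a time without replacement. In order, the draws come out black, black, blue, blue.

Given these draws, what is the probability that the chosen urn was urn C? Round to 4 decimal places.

For each hypothesis, P(data | H) works out to: P(data | urn A) = (4/5)(3/4)(1/3)(0/2) = 0; P(data | urn B) = (6/8)(5/7)(2/6)(1/5) = 0.035714; P(data | urn C) = (5/11)(4/10)(6/9)(5/8) = 0.075758.
Weighting by the prior gives 1/3 · 0 = 0, 1/3 · 0.035714 = 0.011905, 1/3 · 0.075758 = 0.025253; with total 0.037157.
By Bayes' rule, P(urn C | data) = (0.025253) / (0.037157) = 0.67961.

0.6796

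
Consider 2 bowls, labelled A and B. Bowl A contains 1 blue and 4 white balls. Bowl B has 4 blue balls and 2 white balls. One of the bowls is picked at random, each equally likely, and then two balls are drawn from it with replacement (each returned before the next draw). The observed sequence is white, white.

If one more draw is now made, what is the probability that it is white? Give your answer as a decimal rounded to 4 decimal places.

0.7310

The likelihood of the observed sequence under each hypothesis: P(data | bowl A) = (4/5)(4/5) = 16/25; P(data | bowl B) = (2/6)(2/6) = 1/9.
Weighting by the prior gives 1/2 · 16/25 = 8/25, 1/2 · 1/9 = 1/18; summing to 169/450.
Dividing through by the total gives posterior P(bowl A | data) = 0.85207, P(bowl B | data) = 0.14793.
So P(white next | data) = Σ P(white next | H) P(H | data) = (4/5)(0.85207) + (1/3)(0.14793) = 0.73097.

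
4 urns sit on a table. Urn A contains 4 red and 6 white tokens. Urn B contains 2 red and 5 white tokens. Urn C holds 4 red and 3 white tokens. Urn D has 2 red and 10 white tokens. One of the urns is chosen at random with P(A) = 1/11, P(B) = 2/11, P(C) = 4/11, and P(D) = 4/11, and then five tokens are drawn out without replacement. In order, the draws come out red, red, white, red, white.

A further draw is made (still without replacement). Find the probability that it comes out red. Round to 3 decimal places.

0.472

For each hypothesis, P(data | H) works out to: P(data | urn A) = (4/10)(3/9)(6/8)(2/7)(5/6) = 0.02381; P(data | urn B) = (2/7)(1/6)(5/5)(0/4) = 0; P(data | urn C) = (4/7)(3/6)(3/5)(2/4)(2/3) = 0.057143; P(data | urn D) = (2/12)(1/11)(10/10)(0/9) = 0.
Multiplying each by its prior: 1/11 · 0.02381 = 0.0021645, 2/11 · 0 = 0, 4/11 · 0.057143 = 0.020779, 4/11 · 0 = 0; with total 0.022944.
Dividing through by the total gives posterior P(urn A | data) = 0.09434, P(urn B | data) = 0, P(urn C | data) = 0.90566, P(urn D | data) = 0.
The predictive probability is P(red next | data) = (1/5)(0.09434) + (1/2)(0.90566) = 0.4717.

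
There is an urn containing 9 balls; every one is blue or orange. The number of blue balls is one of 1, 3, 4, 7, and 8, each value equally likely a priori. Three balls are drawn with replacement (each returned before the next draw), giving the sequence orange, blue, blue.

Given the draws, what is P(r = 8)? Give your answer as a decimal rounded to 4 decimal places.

0.2105

Under each hypothesis, the probability of the observed sequence is: P(data | r = 1) = (8/9)(1/9)(1/9) = 0.010974; P(data | r = 3) = (6/9)(3/9)(3/9) = 0.074074; P(data | r = 4) = (5/9)(4/9)(4/9) = 0.10974; P(data | r = 7) = (2/9)(7/9)(7/9) = 0.13443; P(data | r = 8) = (1/9)(8/9)(8/9) = 0.087791.
The prior-weighted likelihoods are 1/5 · 0.010974 = 0.0021948, 1/5 · 0.074074 = 0.014815, 1/5 · 0.10974 = 0.021948, 1/5 · 0.13443 = 0.026886, 1/5 · 0.087791 = 0.017558; summing to 0.083402.
So P(r = 8 | data) = (0.017558) / (0.083402) = 0.21053.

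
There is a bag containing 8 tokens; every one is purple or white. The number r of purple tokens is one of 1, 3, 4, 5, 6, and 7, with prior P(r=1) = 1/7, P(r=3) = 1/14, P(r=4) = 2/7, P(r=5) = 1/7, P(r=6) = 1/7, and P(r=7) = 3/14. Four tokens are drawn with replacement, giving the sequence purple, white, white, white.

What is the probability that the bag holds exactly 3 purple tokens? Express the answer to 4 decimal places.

0.1517

Under each hypothesis, the probability of the observed sequence is: P(data | r = 1) = (1/8)(7/8)(7/8)(7/8) = 0.08374; P(data | r = 3) = (3/8)(5/8)(5/8)(5/8) = 0.091553; P(data | r = 4) = (4/8)(4/8)(4/8)(4/8) = 0.0625; P(data | r = 5) = (5/8)(3/8)(3/8)(3/8) = 0.032959; P(data | r = 6) = (6/8)(2/8)(2/8)(2/8) = 0.011719; P(data | r = 7) = (7/8)(1/8)(1/8)(1/8) = 0.001709.
Weighting by the prior gives 1/7 · 0.08374 = 0.011963, 1/14 · 0.091553 = 0.0065395, 2/7 · 0.0625 = 0.017857, 1/7 · 0.032959 = 0.0047084, 1/7 · 0.011719 = 0.0016741, 3/14 · 0.001709 = 0.00036621; these sum to 0.043108.
So P(r = 3 | data) = (0.0065395) / (0.043108) = 0.1517.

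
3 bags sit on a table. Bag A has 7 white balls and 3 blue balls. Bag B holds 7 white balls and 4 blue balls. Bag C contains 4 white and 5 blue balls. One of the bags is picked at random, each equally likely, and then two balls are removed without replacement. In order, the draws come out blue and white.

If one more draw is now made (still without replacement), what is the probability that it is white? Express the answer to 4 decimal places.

The likelihood of the observed sequence under each hypothesis: P(data | bag A) = (3/10)(7/9) = 0.23333; P(data | bag B) = (4/11)(7/10) = 0.25455; P(data | bag C) = (5/9)(4/8) = 0.27778.
Weighting by the prior gives 1/3 · 0.23333 = 0.077778, 1/3 · 0.25455 = 0.084848, 1/3 · 0.27778 = 0.092593; with total 0.25522.
Normalising, the posterior is P(bag A | data) = 0.30475, P(bag B | data) = 0.33245, P(bag C | data) = 0.3628.
The predictive probability is P(white next | data) = (3/4)(0.30475) + (2/3)(0.33245) + (3/7)(0.3628) = 0.60568.

0.6057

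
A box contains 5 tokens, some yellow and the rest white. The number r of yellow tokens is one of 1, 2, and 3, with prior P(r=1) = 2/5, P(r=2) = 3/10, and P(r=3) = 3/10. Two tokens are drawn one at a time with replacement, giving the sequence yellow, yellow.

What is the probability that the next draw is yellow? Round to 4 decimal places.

For each hypothesis, P(data | H) works out to: P(data | r = 1) = (1/5)(1/5) = 1/25; P(data | r = 2) = (2/5)(2/5) = 4/25; P(data | r = 3) = (3/5)(3/5) = 9/25.
The prior-weighted likelihoods are 2/5 · 1/25 = 2/125, 3/10 · 4/25 = 6/125, 3/10 · 9/25 = 27/250; these sum to 43/250.
Dividing through by the total gives posterior P(r = 1 | data) = 4/43, P(r = 2 | data) = 12/43, P(r = 3 | data) = 27/43.
The predictive probability is P(yellow next | data) = (1/5)(4/43) + (2/5)(12/43) + (3/5)(27/43) = 109/215.

0.5070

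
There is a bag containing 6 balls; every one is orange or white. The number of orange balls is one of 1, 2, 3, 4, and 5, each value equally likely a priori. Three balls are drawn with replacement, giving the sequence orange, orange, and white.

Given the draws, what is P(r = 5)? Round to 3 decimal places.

For each hypothesis, P(data | H) works out to: P(data | r = 1) = (1/6)(1/6)(5/6) = 5/216; P(data | r = 2) = (2/6)(2/6)(4/6) = 2/27; P(data | r = 3) = (3/6)(3/6)(3/6) = 1/8; P(data | r = 4) = (4/6)(4/6)(2/6) = 4/27; P(data | r = 5) = (5/6)(5/6)(1/6) = 25/216.
The prior-weighted likelihoods are 1/5 · 5/216 = 1/216, 1/5 · 2/27 = 2/135, 1/5 · 1/8 = 1/40, 1/5 · 4/27 = 4/135, 1/5 · 25/216 = 5/216; summing to 7/72.
Therefore the posterior P(r = 5 | data) = (5/216) / (7/72) = 5/21.

0.238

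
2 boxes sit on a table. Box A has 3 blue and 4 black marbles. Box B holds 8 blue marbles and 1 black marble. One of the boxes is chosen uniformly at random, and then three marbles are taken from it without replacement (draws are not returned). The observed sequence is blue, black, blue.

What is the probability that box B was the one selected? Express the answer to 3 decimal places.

For each hypothesis, P(data | H) works out to: P(data | box A) = (3/7)(4/6)(2/5) = 4/35; P(data | box B) = (8/9)(1/8)(7/7) = 1/9.
The prior-weighted likelihoods are 1/2 · 4/35 = 2/35, 1/2 · 1/9 = 1/18; with total 71/630.
Therefore the posterior P(box B | data) = (1/18) / (71/630) = 35/71.

0.493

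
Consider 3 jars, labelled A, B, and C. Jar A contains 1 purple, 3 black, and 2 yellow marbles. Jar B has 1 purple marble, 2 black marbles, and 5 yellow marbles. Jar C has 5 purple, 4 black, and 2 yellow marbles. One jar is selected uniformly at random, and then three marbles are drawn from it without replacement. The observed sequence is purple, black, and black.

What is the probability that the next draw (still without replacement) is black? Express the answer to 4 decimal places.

Under each hypothesis, the probability of the observed sequence is: P(data | jar A) = (1/6)(3/5)(2/4) = 0.05; P(data | jar B) = (1/8)(2/7)(1/6) = 0.0059524; P(data | jar C) = (5/11)(4/10)(3/9) = 0.060606.
Multiplying each by its prior: 1/3 · 0.05 = 0.016667, 1/3 · 0.0059524 = 0.0019841, 1/3 · 0.060606 = 0.020202; summing to 0.038853.
Dividing through by the total gives posterior P(jar A | data) = 0.42897, P(jar B | data) = 0.051068, P(jar C | data) = 0.51996.
The predictive probability is P(black next | data) = (1/3)(0.42897) + (0)(0.051068) + (1/4)(0.51996) = 0.27298.

0.2730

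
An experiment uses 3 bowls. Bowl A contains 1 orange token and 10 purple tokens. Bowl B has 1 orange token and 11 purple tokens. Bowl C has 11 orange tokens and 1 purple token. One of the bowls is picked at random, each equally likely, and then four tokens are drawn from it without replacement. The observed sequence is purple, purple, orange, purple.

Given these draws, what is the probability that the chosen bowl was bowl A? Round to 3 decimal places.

0.522

The likelihood of the observed sequence under each hypothesis: P(data | bowl A) = (10/11)(9/10)(1/9)(8/8) = 1/11; P(data | bowl B) = (11/12)(10/11)(1/10)(9/9) = 1/12; P(data | bowl C) = (1/12)(0/11) = 0.
Multiplying each by its prior: 1/3 · 1/11 = 1/33, 1/3 · 1/12 = 1/36, 1/3 · 0 = 0; these sum to 23/396.
By Bayes' rule, P(bowl A | data) = (1/33) / (23/396) = 12/23.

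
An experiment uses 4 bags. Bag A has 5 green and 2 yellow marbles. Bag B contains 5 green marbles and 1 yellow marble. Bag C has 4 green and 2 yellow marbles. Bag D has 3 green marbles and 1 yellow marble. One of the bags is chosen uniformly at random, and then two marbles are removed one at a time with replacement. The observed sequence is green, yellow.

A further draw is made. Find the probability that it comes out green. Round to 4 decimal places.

The likelihood of the observed sequence under each hypothesis: P(data | bag A) = (5/7)(2/7) = 0.20408; P(data | bag B) = (5/6)(1/6) = 0.13889; P(data | bag C) = (4/6)(2/6) = 0.22222; P(data | bag D) = (3/4)(1/4) = 0.1875.
Multiplying each by its prior: 1/4 · 0.20408 = 0.05102, 1/4 · 0.13889 = 0.034722, 1/4 · 0.22222 = 0.055556, 1/4 · 0.1875 = 0.046875; these sum to 0.18817.
Dividing through by the total gives posterior P(bag A | data) = 0.27114, P(bag B | data) = 0.18452, P(bag C | data) = 0.29524, P(bag D | data) = 0.24911.
So P(green next | data) = Σ P(green next | H) P(H | data) = (5/7)(0.27114) + (5/6)(0.18452) + (2/3)(0.29524) + (3/4)(0.24911) = 0.73109.

0.7311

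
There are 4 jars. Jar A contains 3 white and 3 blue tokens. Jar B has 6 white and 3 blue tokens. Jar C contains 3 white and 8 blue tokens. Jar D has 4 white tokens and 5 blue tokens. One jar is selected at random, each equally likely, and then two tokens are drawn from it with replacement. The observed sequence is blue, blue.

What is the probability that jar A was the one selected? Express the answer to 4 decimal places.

0.2086

Under each hypothesis, the probability of the observed sequence is: P(data | jar A) = (3/6)(3/6) = 0.25; P(data | jar B) = (3/9)(3/9) = 0.11111; P(data | jar C) = (8/11)(8/11) = 0.52893; P(data | jar D) = (5/9)(5/9) = 0.30864.
Weighting by the prior gives 1/4 · 0.25 = 0.0625, 1/4 · 0.11111 = 0.027778, 1/4 · 0.52893 = 0.13223, 1/4 · 0.30864 = 0.07716; summing to 0.29967.
Therefore the posterior P(jar A | data) = (0.0625) / (0.29967) = 0.20856.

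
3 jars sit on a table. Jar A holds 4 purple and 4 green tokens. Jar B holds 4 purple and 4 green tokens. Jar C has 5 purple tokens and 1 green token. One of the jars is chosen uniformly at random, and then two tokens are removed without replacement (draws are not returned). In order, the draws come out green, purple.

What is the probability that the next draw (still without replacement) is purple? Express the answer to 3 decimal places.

0.613

Under each hypothesis, the probability of the observed sequence is: P(data | jar A) = (4/8)(4/7) = 2/7; P(data | jar B) = (4/8)(4/7) = 2/7; P(data | jar C) = (1/6)(5/5) = 1/6.
Multiplying each by its prior: 1/3 · 2/7 = 2/21, 1/3 · 2/7 = 2/21, 1/3 · 1/6 = 1/18; summing to 31/126.
The posterior is then P(jar A | data) = 12/31, P(jar B | data) = 12/31, P(jar C | data) = 7/31.
So P(purple next | data) = Σ P(purple next | H) P(H | data) = (1/2)(12/31) + (1/2)(12/31) + (1)(7/31) = 19/31.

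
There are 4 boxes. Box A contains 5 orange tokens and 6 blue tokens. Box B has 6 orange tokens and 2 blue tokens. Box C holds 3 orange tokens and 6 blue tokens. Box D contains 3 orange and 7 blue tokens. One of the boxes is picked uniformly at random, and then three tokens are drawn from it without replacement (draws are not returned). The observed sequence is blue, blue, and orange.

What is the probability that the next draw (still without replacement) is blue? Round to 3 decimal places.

0.591

The likelihood of the observed sequence under each hypothesis: P(data | box A) = (6/11)(5/10)(5/9) = 0.15152; P(data | box B) = (2/8)(1/7)(6/6) = 0.035714; P(data | box C) = (6/9)(5/8)(3/7) = 0.17857; P(data | box D) = (7/10)(6/9)(3/8) = 0.175.
Weighting by the prior gives 1/4 · 0.15152 = 0.037879, 1/4 · 0.035714 = 0.0089286, 1/4 · 0.17857 = 0.044643, 1/4 · 0.175 = 0.04375; with total 0.1352.
The posterior is then P(box A | data) = 0.28017, P(box B | data) = 0.06604, P(box C | data) = 0.3302, P(box D | data) = 0.32359.
The predictive probability is P(blue next | data) = (1/2)(0.28017) + (0)(0.06604) + (2/3)(0.3302) + (5/7)(0.32359) = 0.59135.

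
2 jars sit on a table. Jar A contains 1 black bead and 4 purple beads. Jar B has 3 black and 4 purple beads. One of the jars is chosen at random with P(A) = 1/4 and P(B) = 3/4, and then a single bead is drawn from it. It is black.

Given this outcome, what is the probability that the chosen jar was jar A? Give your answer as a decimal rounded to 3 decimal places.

0.135

The likelihood of this draw under each hypothesis: P(data | jar A) = (1/5) = 1/5; P(data | jar B) = (3/7) = 3/7.
Weighting by the prior gives 1/4 · 1/5 = 1/20, 3/4 · 3/7 = 9/28; summing to 13/35.
By Bayes' rule, P(jar A | data) = (1/20) / (13/35) = 7/52.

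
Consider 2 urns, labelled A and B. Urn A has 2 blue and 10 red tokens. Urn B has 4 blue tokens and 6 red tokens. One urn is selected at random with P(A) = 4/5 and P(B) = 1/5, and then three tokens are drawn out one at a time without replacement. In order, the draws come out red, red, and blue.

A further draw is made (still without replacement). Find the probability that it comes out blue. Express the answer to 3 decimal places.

0.185

Under each hypothesis, the probability of the observed sequence is: P(data | urn A) = (10/12)(9/11)(2/10) = 3/22; P(data | urn B) = (6/10)(5/9)(4/8) = 1/6.
Multiplying each by its prior: 4/5 · 3/22 = 6/55, 1/5 · 1/6 = 1/30; these sum to 47/330.
Dividing through by the total gives posterior P(urn A | data) = 36/47, P(urn B | data) = 11/47.
Averaging over the posterior, P(blue next | data) = (1/9)(36/47) + (3/7)(11/47) = 61/329.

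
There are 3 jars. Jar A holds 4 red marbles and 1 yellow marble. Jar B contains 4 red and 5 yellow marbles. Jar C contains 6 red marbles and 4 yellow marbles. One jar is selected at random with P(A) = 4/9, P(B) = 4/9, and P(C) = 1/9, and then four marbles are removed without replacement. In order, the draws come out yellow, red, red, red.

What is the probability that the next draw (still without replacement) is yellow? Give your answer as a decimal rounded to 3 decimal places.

Under each hypothesis, the probability of the observed sequence is: P(data | jar A) = (1/5)(4/4)(3/3)(2/2) = 0.2; P(data | jar B) = (5/9)(4/8)(3/7)(2/6) = 0.039683; P(data | jar C) = (4/10)(6/9)(5/8)(4/7) = 0.095238.
Multiplying each by its prior: 4/9 · 0.2 = 0.088889, 4/9 · 0.039683 = 0.017637, 1/9 · 0.095238 = 0.010582; with total 0.11711.
Dividing through by the total gives posterior P(jar A | data) = 0.75904, P(jar B | data) = 0.1506, P(jar C | data) = 0.090361.
So P(yellow next | data) = Σ P(yellow next | H) P(H | data) = (0)(0.75904) + (4/5)(0.1506) + (1/2)(0.090361) = 0.16566.

0.166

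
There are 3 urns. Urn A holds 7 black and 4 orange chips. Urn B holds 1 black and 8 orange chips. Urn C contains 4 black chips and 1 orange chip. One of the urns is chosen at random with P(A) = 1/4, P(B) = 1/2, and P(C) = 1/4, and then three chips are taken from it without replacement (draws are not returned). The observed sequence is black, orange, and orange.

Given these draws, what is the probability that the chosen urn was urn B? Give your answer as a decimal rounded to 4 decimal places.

Under each hypothesis, the probability of the observed sequence is: P(data | urn A) = (7/11)(4/10)(3/9) = 14/165; P(data | urn B) = (1/9)(8/8)(7/7) = 1/9; P(data | urn C) = (4/5)(1/4)(0/3) = 0.
Multiplying each by its prior: 1/4 · 14/165 = 7/330, 1/2 · 1/9 = 1/18, 1/4 · 0 = 0; these sum to 38/495.
So P(urn B | data) = (1/18) / (38/495) = 55/76.

0.7237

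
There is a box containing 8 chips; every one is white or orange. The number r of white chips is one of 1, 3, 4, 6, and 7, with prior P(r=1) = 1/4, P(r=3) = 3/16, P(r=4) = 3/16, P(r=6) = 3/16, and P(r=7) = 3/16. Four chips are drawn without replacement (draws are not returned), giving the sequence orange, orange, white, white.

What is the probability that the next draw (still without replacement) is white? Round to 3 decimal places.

The likelihood of the observed sequence under each hypothesis: P(data | r = 1) = (7/8)(6/7)(1/6)(0/5) = 0; P(data | r = 3) = (5/8)(4/7)(3/6)(2/5) = 0.071429; P(data | r = 4) = (4/8)(3/7)(4/6)(3/5) = 0.085714; P(data | r = 6) = (2/8)(1/7)(6/6)(5/5) = 0.035714; P(data | r = 7) = (1/8)(0/7) = 0.
The prior-weighted likelihoods are 1/4 · 0 = 0, 3/16 · 0.071429 = 0.013393, 3/16 · 0.085714 = 0.016071, 3/16 · 0.035714 = 0.0066964, 3/16 · 0 = 0; these sum to 0.036161.
The posterior is then P(r = 1 | data) = 0, P(r = 3 | data) = 0.37037, P(r = 4 | data) = 0.44444, P(r = 6 | data) = 0.18519, P(r = 7 | data) = 0.
The predictive probability is P(white next | data) = (1/4)(0.37037) + (1/2)(0.44444) + (1)(0.18519) = 0.5.

0.500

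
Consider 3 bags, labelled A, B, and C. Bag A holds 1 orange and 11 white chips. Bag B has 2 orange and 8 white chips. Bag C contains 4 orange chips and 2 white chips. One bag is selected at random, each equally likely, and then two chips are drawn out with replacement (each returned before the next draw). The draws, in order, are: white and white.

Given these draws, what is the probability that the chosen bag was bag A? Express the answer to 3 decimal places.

0.528

Compute the likelihood of the observed sequence for each case: P(data | bag A) = (11/12)(11/12) = 0.84028; P(data | bag B) = (8/10)(8/10) = 0.64; P(data | bag C) = (2/6)(2/6) = 0.11111.
The prior-weighted likelihoods are 1/3 · 0.84028 = 0.28009, 1/3 · 0.64 = 0.21333, 1/3 · 0.11111 = 0.037037; with total 0.53046.
By Bayes' rule, P(bag A | data) = (0.28009) / (0.53046) = 0.52802.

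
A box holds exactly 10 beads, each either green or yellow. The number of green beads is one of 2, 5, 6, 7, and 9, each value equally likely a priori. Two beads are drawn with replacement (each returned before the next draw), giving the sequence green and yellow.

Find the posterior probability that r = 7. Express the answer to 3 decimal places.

For each hypothesis, P(data | H) works out to: P(data | r = 2) = (2/10)(8/10) = 4/25; P(data | r = 5) = (5/10)(5/10) = 1/4; P(data | r = 6) = (6/10)(4/10) = 6/25; P(data | r = 7) = (7/10)(3/10) = 21/100; P(data | r = 9) = (9/10)(1/10) = 9/100.
Multiplying each by its prior: 1/5 · 4/25 = 4/125, 1/5 · 1/4 = 1/20, 1/5 · 6/25 = 6/125, 1/5 · 21/100 = 21/500, 1/5 · 9/100 = 9/500; these sum to 19/100.
Therefore the posterior P(r = 7 | data) = (21/500) / (19/100) = 21/95.

0.221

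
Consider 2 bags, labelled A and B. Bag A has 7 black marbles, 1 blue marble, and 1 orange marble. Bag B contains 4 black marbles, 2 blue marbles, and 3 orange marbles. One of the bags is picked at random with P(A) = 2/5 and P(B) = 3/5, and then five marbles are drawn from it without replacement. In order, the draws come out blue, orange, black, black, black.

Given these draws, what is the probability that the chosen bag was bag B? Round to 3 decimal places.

Under each hypothesis, the probability of the observed sequence is: P(data | bag A) = (1/9)(1/8)(7/7)(6/6)(5/5) = 0.013889; P(data | bag B) = (2/9)(3/8)(4/7)(3/6)(2/5) = 0.0095238.
Multiplying each by its prior: 2/5 · 0.013889 = 0.0055556, 3/5 · 0.0095238 = 0.0057143; with total 0.01127.
Hence P(bag B | data) = (0.0057143) / (0.01127) = 0.50704.

0.507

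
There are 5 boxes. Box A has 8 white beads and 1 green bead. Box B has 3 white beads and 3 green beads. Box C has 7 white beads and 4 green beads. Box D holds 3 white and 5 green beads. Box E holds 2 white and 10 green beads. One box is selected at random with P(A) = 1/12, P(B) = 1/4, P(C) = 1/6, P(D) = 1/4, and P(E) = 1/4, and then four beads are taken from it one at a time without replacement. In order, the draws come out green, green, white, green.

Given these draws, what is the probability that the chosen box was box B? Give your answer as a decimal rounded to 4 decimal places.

0.1709

Under each hypothesis, the probability of the observed sequence is: P(data | box A) = (1/9)(0/8) = 0; P(data | box B) = (3/6)(2/5)(3/4)(1/3) = 0.05; P(data | box C) = (4/11)(3/10)(7/9)(2/8) = 0.021212; P(data | box D) = (5/8)(4/7)(3/6)(3/5) = 0.10714; P(data | box E) = (10/12)(9/11)(2/10)(8/9) = 0.12121.
Multiplying each by its prior: 1/12 · 0 = 0, 1/4 · 0.05 = 0.0125, 1/6 · 0.021212 = 0.0035354, 1/4 · 0.10714 = 0.026786, 1/4 · 0.12121 = 0.030303; with total 0.073124.
So P(box B | data) = (0.0125) / (0.073124) = 0.17094.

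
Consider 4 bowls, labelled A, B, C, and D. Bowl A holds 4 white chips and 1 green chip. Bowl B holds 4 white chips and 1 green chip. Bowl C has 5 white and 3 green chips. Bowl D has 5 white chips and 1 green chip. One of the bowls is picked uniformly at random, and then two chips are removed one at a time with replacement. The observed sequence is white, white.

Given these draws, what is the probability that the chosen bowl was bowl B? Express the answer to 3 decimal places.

For each hypothesis, P(data | H) works out to: P(data | bowl A) = (4/5)(4/5) = 0.64; P(data | bowl B) = (4/5)(4/5) = 0.64; P(data | bowl C) = (5/8)(5/8) = 0.39062; P(data | bowl D) = (5/6)(5/6) = 0.69444.
Multiplying each by its prior: 1/4 · 0.64 = 0.16, 1/4 · 0.64 = 0.16, 1/4 · 0.39062 = 0.097656, 1/4 · 0.69444 = 0.17361; these sum to 0.59127.
Therefore the posterior P(bowl B | data) = (0.16) / (0.59127) = 0.27061.

0.271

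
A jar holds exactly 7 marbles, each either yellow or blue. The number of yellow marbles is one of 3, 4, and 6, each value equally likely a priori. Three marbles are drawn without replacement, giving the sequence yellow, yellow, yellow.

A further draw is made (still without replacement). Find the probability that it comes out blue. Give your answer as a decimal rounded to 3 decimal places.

0.360

Under each hypothesis, the probability of the observed sequence is: P(data | r = 3) = (3/7)(2/6)(1/5) = 1/35; P(data | r = 4) = (4/7)(3/6)(2/5) = 4/35; P(data | r = 6) = (6/7)(5/6)(4/5) = 4/7.
Weighting by the prior gives 1/3 · 1/35 = 1/105, 1/3 · 4/35 = 4/105, 1/3 · 4/7 = 4/21; summing to 5/21.
The posterior is then P(r = 3 | data) = 1/25, P(r = 4 | data) = 4/25, P(r = 6 | data) = 4/5.
Averaging over the posterior, P(blue next | data) = (1)(1/25) + (3/4)(4/25) + (1/4)(4/5) = 9/25.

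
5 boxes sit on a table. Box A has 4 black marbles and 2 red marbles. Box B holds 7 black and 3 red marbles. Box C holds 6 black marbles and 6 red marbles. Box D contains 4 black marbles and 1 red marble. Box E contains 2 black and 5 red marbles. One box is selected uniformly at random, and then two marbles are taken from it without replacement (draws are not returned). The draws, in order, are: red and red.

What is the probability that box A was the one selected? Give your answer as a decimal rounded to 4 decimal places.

Under each hypothesis, the probability of the observed sequence is: P(data | box A) = (2/6)(1/5) = 0.066667; P(data | box B) = (3/10)(2/9) = 0.066667; P(data | box C) = (6/12)(5/11) = 0.22727; P(data | box D) = (1/5)(0/4) = 0; P(data | box E) = (5/7)(4/6) = 0.47619.
Multiplying each by its prior: 1/5 · 0.066667 = 0.013333, 1/5 · 0.066667 = 0.013333, 1/5 · 0.22727 = 0.045455, 1/5 · 0 = 0, 1/5 · 0.47619 = 0.095238; with total 0.16736.
So P(box A | data) = (0.013333) / (0.16736) = 0.079669.

0.0797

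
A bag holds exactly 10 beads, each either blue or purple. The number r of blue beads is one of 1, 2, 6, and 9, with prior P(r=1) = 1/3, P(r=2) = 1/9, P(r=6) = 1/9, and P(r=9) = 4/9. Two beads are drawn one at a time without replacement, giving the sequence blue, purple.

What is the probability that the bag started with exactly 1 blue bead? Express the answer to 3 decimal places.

Compute the likelihood of the observed sequence for each case: P(data | r = 1) = (1/10)(9/9) = 1/10; P(data | r = 2) = (2/10)(8/9) = 8/45; P(data | r = 6) = (6/10)(4/9) = 4/15; P(data | r = 9) = (9/10)(1/9) = 1/10.
Multiplying each by its prior: 1/3 · 1/10 = 1/30, 1/9 · 8/45 = 8/405, 1/9 · 4/15 = 4/135, 4/9 · 1/10 = 2/45; these sum to 103/810.
By Bayes' rule, P(r = 1 | data) = (1/30) / (103/810) = 27/103.

0.262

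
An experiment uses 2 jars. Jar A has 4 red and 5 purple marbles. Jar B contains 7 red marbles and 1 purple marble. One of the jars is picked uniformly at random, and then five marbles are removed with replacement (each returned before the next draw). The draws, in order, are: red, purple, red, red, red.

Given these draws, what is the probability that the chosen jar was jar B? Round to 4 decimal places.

The likelihood of the observed sequence under each hypothesis: P(data | jar A) = (4/9)(5/9)(4/9)(4/9)(4/9) = 0.021677; P(data | jar B) = (7/8)(1/8)(7/8)(7/8)(7/8) = 0.073273.
Weighting by the prior gives 1/2 · 0.021677 = 0.010838, 1/2 · 0.073273 = 0.036636; with total 0.047475.
Hence P(jar B | data) = (0.036636) / (0.047475) = 0.7717.

0.7717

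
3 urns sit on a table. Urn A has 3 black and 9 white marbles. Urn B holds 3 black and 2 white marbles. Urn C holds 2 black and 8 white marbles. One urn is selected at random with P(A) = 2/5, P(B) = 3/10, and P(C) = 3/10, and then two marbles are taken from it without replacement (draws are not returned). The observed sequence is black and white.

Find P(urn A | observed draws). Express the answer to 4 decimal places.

Compute the likelihood of the observed sequence for each case: P(data | urn A) = (3/12)(9/11) = 0.20455; P(data | urn B) = (3/5)(2/4) = 0.3; P(data | urn C) = (2/10)(8/9) = 0.17778.
The prior-weighted likelihoods are 2/5 · 0.20455 = 0.081818, 3/10 · 0.3 = 0.09, 3/10 · 0.17778 = 0.053333; with total 0.22515.
So P(urn A | data) = (0.081818) / (0.22515) = 0.36339.

0.3634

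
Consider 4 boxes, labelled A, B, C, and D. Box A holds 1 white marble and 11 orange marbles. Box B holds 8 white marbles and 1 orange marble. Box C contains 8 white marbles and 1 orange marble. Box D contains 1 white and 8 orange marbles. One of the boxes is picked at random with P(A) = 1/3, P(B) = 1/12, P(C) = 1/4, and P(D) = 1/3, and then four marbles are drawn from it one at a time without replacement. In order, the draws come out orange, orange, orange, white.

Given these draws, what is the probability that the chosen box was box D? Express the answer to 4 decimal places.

0.5714

Compute the likelihood of the observed sequence for each case: P(data | box A) = (11/12)(10/11)(9/10)(1/9) = 1/12; P(data | box B) = (1/9)(0/8) = 0; P(data | box C) = (1/9)(0/8) = 0; P(data | box D) = (8/9)(7/8)(6/7)(1/6) = 1/9.
Weighting by the prior gives 1/3 · 1/12 = 1/36, 1/12 · 0 = 0, 1/4 · 0 = 0, 1/3 · 1/9 = 1/27; these sum to 7/108.
So P(box D | data) = (1/27) / (7/108) = 4/7.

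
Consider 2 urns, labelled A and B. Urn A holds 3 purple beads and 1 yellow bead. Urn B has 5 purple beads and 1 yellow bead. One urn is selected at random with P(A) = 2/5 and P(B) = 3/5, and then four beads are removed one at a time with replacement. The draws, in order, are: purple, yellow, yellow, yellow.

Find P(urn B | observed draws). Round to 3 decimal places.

Under each hypothesis, the probability of the observed sequence is: P(data | urn A) = (3/4)(1/4)(1/4)(1/4) = 0.011719; P(data | urn B) = (5/6)(1/6)(1/6)(1/6) = 0.003858.
Weighting by the prior gives 2/5 · 0.011719 = 0.0046875, 3/5 · 0.003858 = 0.0023148; these sum to 0.0070023.
By Bayes' rule, P(urn B | data) = (0.0023148) / (0.0070023) = 0.33058.

0.331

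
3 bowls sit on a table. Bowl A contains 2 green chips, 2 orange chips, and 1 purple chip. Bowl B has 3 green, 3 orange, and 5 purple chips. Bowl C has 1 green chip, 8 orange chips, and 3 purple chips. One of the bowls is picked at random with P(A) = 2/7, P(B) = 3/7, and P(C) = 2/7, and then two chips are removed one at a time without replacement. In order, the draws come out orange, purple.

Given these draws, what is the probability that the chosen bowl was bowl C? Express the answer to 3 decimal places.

0.374

Under each hypothesis, the probability of the observed sequence is: P(data | bowl A) = (2/5)(1/4) = 1/10; P(data | bowl B) = (3/11)(5/10) = 3/22; P(data | bowl C) = (8/12)(3/11) = 2/11.
Weighting by the prior gives 2/7 · 1/10 = 1/35, 3/7 · 3/22 = 9/154, 2/7 · 2/11 = 4/77; summing to 107/770.
By Bayes' rule, P(bowl C | data) = (4/77) / (107/770) = 40/107.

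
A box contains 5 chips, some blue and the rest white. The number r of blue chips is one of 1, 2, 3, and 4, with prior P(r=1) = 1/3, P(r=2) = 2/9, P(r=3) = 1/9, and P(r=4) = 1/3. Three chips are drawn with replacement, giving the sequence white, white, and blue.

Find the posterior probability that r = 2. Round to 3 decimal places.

The likelihood of the observed sequence under each hypothesis: P(data | r = 1) = (4/5)(4/5)(1/5) = 16/125; P(data | r = 2) = (3/5)(3/5)(2/5) = 18/125; P(data | r = 3) = (2/5)(2/5)(3/5) = 12/125; P(data | r = 4) = (1/5)(1/5)(4/5) = 4/125.
The prior-weighted likelihoods are 1/3 · 16/125 = 16/375, 2/9 · 18/125 = 4/125, 1/9 · 12/125 = 4/375, 1/3 · 4/125 = 4/375; with total 12/125.
By Bayes' rule, P(r = 2 | data) = (4/125) / (12/125) = 1/3.

0.333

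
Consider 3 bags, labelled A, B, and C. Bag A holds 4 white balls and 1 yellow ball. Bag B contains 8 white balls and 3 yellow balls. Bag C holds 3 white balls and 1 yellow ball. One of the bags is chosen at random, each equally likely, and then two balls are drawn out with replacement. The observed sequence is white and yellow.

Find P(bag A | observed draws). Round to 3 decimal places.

Under each hypothesis, the probability of the observed sequence is: P(data | bag A) = (4/5)(1/5) = 0.16; P(data | bag B) = (8/11)(3/11) = 0.19835; P(data | bag C) = (3/4)(1/4) = 0.1875.
The prior-weighted likelihoods are 1/3 · 0.16 = 0.053333, 1/3 · 0.19835 = 0.066116, 1/3 · 0.1875 = 0.0625; these sum to 0.18195.
Hence P(bag A | data) = (0.053333) / (0.18195) = 0.29312.

0.293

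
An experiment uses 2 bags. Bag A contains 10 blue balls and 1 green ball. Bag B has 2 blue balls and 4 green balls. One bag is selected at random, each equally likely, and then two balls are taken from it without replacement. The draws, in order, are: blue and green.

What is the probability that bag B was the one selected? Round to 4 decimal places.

0.7458

The likelihood of the observed sequence under each hypothesis: P(data | bag A) = (10/11)(1/10) = 1/11; P(data | bag B) = (2/6)(4/5) = 4/15.
The prior-weighted likelihoods are 1/2 · 1/11 = 1/22, 1/2 · 4/15 = 2/15; summing to 59/330.
By Bayes' rule, P(bag B | data) = (2/15) / (59/330) = 44/59.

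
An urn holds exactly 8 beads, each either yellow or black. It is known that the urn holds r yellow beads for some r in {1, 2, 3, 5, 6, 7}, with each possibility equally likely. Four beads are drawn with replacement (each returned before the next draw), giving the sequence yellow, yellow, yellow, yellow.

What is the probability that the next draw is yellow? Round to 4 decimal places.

Compute the likelihood of the observed sequence for each case: P(data | r = 1) = (1/8)(1/8)(1/8)(1/8) = 0.00024414; P(data | r = 2) = (2/8)(2/8)(2/8)(2/8) = 0.0039062; P(data | r = 3) = (3/8)(3/8)(3/8)(3/8) = 0.019775; P(data | r = 5) = (5/8)(5/8)(5/8)(5/8) = 0.15259; P(data | r = 6) = (6/8)(6/8)(6/8)(6/8) = 0.31641; P(data | r = 7) = (7/8)(7/8)(7/8)(7/8) = 0.58618.
Multiplying each by its prior: 1/6 · 0.00024414 = 4.069e-05, 1/6 · 0.0039062 = 0.00065104, 1/6 · 0.019775 = 0.0032959, 1/6 · 0.15259 = 0.025431, 1/6 · 0.31641 = 0.052734, 1/6 · 0.58618 = 0.097697; summing to 0.17985.
The posterior is then P(r = 1 | data) = 0.00022624, P(r = 2 | data) = 0.0036199, P(r = 3 | data) = 0.018326, P(r = 5 | data) = 0.1414, P(r = 6 | data) = 0.29321, P(r = 7 | data) = 0.54321.
The predictive probability is P(yellow next | data) = (1/8)(0.00022624) + (1/4)(0.0036199) + (3/8)(0.018326) + (5/8)(0.1414) + (3/4)(0.29321) + (7/8)(0.54321) = 0.7914.

0.7914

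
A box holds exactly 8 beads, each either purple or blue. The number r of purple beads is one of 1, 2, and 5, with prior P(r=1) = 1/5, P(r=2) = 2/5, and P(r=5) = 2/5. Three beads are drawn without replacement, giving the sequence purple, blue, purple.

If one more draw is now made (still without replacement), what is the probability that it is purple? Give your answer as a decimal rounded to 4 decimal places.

0.5000

Compute the likelihood of the observed sequence for each case: P(data | r = 1) = (1/8)(7/7)(0/6) = 0; P(data | r = 2) = (2/8)(6/7)(1/6) = 1/28; P(data | r = 5) = (5/8)(3/7)(4/6) = 5/28.
The prior-weighted likelihoods are 1/5 · 0 = 0, 2/5 · 1/28 = 1/70, 2/5 · 5/28 = 1/14; summing to 3/35.
Dividing through by the total gives posterior P(r = 1 | data) = 0, P(r = 2 | data) = 1/6, P(r = 5 | data) = 5/6.
So P(purple next | data) = Σ P(purple next | H) P(H | data) = (0)(1/6) + (3/5)(5/6) = 1/2.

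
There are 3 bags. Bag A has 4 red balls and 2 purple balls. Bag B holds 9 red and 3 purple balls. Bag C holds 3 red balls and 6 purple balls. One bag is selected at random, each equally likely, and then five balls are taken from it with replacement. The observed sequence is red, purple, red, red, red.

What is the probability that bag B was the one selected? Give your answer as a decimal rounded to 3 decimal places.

0.516

Under each hypothesis, the probability of the observed sequence is: P(data | bag A) = (4/6)(2/6)(4/6)(4/6)(4/6) = 0.065844; P(data | bag B) = (9/12)(3/12)(9/12)(9/12)(9/12) = 0.079102; P(data | bag C) = (3/9)(6/9)(3/9)(3/9)(3/9) = 0.0082305.
The prior-weighted likelihoods are 1/3 · 0.065844 = 0.021948, 1/3 · 0.079102 = 0.026367, 1/3 · 0.0082305 = 0.0027435; with total 0.051059.
Therefore the posterior P(bag B | data) = (0.026367) / (0.051059) = 0.51641.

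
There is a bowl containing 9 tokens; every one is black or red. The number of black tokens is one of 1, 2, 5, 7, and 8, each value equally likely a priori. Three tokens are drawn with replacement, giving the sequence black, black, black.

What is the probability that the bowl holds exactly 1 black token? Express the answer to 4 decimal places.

0.0010

Under each hypothesis, the probability of the observed sequence is: P(data | r = 1) = (1/9)(1/9)(1/9) = 0.0013717; P(data | r = 2) = (2/9)(2/9)(2/9) = 0.010974; P(data | r = 5) = (5/9)(5/9)(5/9) = 0.17147; P(data | r = 7) = (7/9)(7/9)(7/9) = 0.47051; P(data | r = 8) = (8/9)(8/9)(8/9) = 0.70233.
The prior-weighted likelihoods are 1/5 · 0.0013717 = 0.00027435, 1/5 · 0.010974 = 0.0021948, 1/5 · 0.17147 = 0.034294, 1/5 · 0.47051 = 0.094102, 1/5 · 0.70233 = 0.14047; with total 0.27133.
Therefore the posterior P(r = 1 | data) = (0.00027435) / (0.27133) = 0.0010111.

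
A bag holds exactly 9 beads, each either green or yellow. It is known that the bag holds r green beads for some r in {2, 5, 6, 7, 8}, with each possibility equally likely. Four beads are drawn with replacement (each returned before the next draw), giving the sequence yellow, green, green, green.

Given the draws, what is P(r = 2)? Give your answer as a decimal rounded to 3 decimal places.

0.023

Compute the likelihood of the observed sequence for each case: P(data | r = 2) = (7/9)(2/9)(2/9)(2/9) = 0.0085353; P(data | r = 5) = (4/9)(5/9)(5/9)(5/9) = 0.076208; P(data | r = 6) = (3/9)(6/9)(6/9)(6/9) = 0.098765; P(data | r = 7) = (2/9)(7/9)(7/9)(7/9) = 0.10456; P(data | r = 8) = (1/9)(8/9)(8/9)(8/9) = 0.078037.
Weighting by the prior gives 1/5 · 0.0085353 = 0.0017071, 1/5 · 0.076208 = 0.015242, 1/5 · 0.098765 = 0.019753, 1/5 · 0.10456 = 0.020911, 1/5 · 0.078037 = 0.015607; with total 0.073221.
So P(r = 2 | data) = (0.0017071) / (0.073221) = 0.023314.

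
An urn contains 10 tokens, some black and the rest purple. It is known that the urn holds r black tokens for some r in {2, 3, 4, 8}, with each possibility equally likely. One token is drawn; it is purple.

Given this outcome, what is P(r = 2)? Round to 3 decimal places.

Compute the likelihood of this draw for each case: P(data | r = 2) = (8/10) = 4/5; P(data | r = 3) = (7/10) = 7/10; P(data | r = 4) = (6/10) = 3/5; P(data | r = 8) = (2/10) = 1/5.
The prior-weighted likelihoods are 1/4 · 4/5 = 1/5, 1/4 · 7/10 = 7/40, 1/4 · 3/5 = 3/20, 1/4 · 1/5 = 1/20; these sum to 23/40.
Therefore the posterior P(r = 2 | data) = (1/5) / (23/40) = 8/23.

0.348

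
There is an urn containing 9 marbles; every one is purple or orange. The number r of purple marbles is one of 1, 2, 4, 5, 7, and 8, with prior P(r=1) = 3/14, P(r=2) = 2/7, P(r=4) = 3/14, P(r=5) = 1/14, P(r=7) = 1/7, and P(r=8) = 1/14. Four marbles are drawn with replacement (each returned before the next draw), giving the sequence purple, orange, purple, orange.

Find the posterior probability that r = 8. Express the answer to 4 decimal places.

0.0211

Under each hypothesis, the probability of the observed sequence is: P(data | r = 1) = (1/9)(8/9)(1/9)(8/9) = 0.0097546; P(data | r = 2) = (2/9)(7/9)(2/9)(7/9) = 0.029873; P(data | r = 4) = (4/9)(5/9)(4/9)(5/9) = 0.060966; P(data | r = 5) = (5/9)(4/9)(5/9)(4/9) = 0.060966; P(data | r = 7) = (7/9)(2/9)(7/9)(2/9) = 0.029873; P(data | r = 8) = (8/9)(1/9)(8/9)(1/9) = 0.0097546.
Multiplying each by its prior: 3/14 · 0.0097546 = 0.0020903, 2/7 · 0.029873 = 0.0085353, 3/14 · 0.060966 = 0.013064, 1/14 · 0.060966 = 0.0043547, 1/7 · 0.029873 = 0.0042676, 1/14 · 0.0097546 = 0.00069676; summing to 0.033009.
By Bayes' rule, P(r = 8 | data) = (0.00069676) / (0.033009) = 0.021108.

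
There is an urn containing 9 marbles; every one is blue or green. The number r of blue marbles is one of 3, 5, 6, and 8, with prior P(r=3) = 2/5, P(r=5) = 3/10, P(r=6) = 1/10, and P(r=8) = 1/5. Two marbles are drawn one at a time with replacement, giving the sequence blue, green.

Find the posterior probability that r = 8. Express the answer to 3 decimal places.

Compute the likelihood of the observed sequence for each case: P(data | r = 3) = (3/9)(6/9) = 2/9; P(data | r = 5) = (5/9)(4/9) = 20/81; P(data | r = 6) = (6/9)(3/9) = 2/9; P(data | r = 8) = (8/9)(1/9) = 8/81.
Weighting by the prior gives 2/5 · 2/9 = 4/45, 3/10 · 20/81 = 2/27, 1/10 · 2/9 = 1/45, 1/5 · 8/81 = 8/405; these sum to 83/405.
So P(r = 8 | data) = (8/405) / (83/405) = 8/83.

0.096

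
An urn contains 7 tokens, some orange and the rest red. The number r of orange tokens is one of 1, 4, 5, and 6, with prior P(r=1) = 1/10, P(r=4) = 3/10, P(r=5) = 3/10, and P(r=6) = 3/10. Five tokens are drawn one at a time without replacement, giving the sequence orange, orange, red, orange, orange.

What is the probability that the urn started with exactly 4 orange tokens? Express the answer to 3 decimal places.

0.107

The likelihood of the observed sequence under each hypothesis: P(data | r = 1) = (1/7)(0/6) = 0; P(data | r = 4) = (4/7)(3/6)(3/5)(2/4)(1/3) = 1/35; P(data | r = 5) = (5/7)(4/6)(2/5)(3/4)(2/3) = 2/21; P(data | r = 6) = (6/7)(5/6)(1/5)(4/4)(3/3) = 1/7.
Weighting by the prior gives 1/10 · 0 = 0, 3/10 · 1/35 = 3/350, 3/10 · 2/21 = 1/35, 3/10 · 1/7 = 3/70; with total 2/25.
So P(r = 4 | data) = (3/350) / (2/25) = 3/28.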